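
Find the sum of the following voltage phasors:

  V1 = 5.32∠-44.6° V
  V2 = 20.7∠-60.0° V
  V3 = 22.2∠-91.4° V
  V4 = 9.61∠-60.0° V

Step 1 — Convert each phasor to rectangular form:
  V1 = 5.32·(cos(-44.6°) + j·sin(-44.6°)) = 3.788 - j3.735 V
  V2 = 20.7·(cos(-60.0°) + j·sin(-60.0°)) = 10.35 - j17.93 V
  V3 = 22.2·(cos(-91.4°) + j·sin(-91.4°)) = -0.5424 - j22.19 V
  V4 = 9.61·(cos(-60.0°) + j·sin(-60.0°)) = 4.805 - j8.323 V
Step 2 — Sum components: V_total = 18.4 - j52.18 V.
Step 3 — Convert to polar: |V_total| = 55.33 V, ∠V_total = -70.6°.

V_total = 55.33∠-70.6° V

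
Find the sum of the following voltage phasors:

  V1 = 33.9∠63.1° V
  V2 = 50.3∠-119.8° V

Step 1 — Convert each phasor to rectangular form:
  V1 = 33.9·(cos(63.1°) + j·sin(63.1°)) = 15.34 + j30.23 V
  V2 = 50.3·(cos(-119.8°) + j·sin(-119.8°)) = -25 - j43.65 V
Step 2 — Sum components: V_total = -9.66 - j13.42 V.
Step 3 — Convert to polar: |V_total| = 16.53 V, ∠V_total = -125.8°.

V_total = 16.53∠-125.8° V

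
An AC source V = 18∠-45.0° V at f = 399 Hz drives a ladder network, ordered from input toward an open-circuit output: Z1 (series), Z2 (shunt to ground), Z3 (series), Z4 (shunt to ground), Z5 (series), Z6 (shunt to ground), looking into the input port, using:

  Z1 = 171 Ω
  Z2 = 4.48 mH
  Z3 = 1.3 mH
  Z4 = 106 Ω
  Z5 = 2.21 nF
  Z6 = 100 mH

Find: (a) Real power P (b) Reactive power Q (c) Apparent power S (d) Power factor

Step 1 — Angular frequency: ω = 2π·f = 2π·399 = 2507 rad/s.
Step 2 — Component impedances:
  Z1: Z = R = 171 Ω
  Z2: Z = jωL = j·2507·0.00448 = 0 + j11.23 Ω
  Z3: Z = jωL = j·2507·0.0013 = 0 + j3.259 Ω
  Z4: Z = R = 106 Ω
  Z5: Z = 1/(jωC) = -j/(ω·C) = 0 - j1.805e+05 Ω
  Z6: Z = jωL = j·2507·0.1 = 0 + j250.7 Ω
Step 3 — Ladder network (open output): work backward from the far end, alternating series and parallel combinations. Z_in = 172.2 + j11.07 Ω = 172.5∠3.7° Ω.
Step 4 — Source phasor: V = 18∠-45.0° V = 12.73 - j12.73 V.
Step 5 — Current: I = V / Z = 0.06889 - j0.07836 A = 0.1043∠-48.7° A.
Step 6 — Complex power: S = V·I* = 1.874 + j0.1205 VA.
Step 7 — Real power: P = Re(S) = 1.874 W.
Step 8 — Reactive power: Q = Im(S) = 0.1205 VAR.
Step 9 — Apparent power: |S| = 1.878 VA.
Step 10 — Power factor: PF = P/|S| = 0.9979 (lagging).

(a) P = 1.874 W  (b) Q = 0.1205 VAR  (c) S = 1.878 VA  (d) PF = 0.9979 (lagging)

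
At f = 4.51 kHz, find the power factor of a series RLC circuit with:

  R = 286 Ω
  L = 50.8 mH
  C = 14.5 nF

Step 1 — Angular frequency: ω = 2π·f = 2π·4510 = 2.834e+04 rad/s.
Step 2 — Component impedances:
  R: Z = R = 286 Ω
  L: Z = jωL = j·2.834e+04·0.0508 = 0 + j1440 Ω
  C: Z = 1/(jωC) = -j/(ω·C) = 0 - j2434 Ω
Step 3 — Series combination: Z_total = R + L + C = 286 - j994.2 Ω = 1035∠-74.0° Ω.
Step 4 — Power factor: PF = cos(φ) = Re(Z)/|Z| = 286/1034.5 = 0.2765.
Step 5 — Type: Im(Z) = -994.2 ⇒ leading (phase φ = -74.0°).

PF = 0.2765 (leading, φ = -74.0°)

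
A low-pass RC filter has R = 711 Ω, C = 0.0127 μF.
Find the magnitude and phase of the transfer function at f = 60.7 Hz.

Step 1 — Angular frequency: ω = 2π·60.7 = 381.4 rad/s.
Step 2 — Transfer function: H(jω) = 1/(1 + jωRC).
Step 3 — Denominator: 1 + jωRC = 1 + j·381.4·711·1.27e-08 = 1 + j0.003444.
Step 4 — H = 1 - j0.003444.
Step 5 — Magnitude: |H| = 1 (-0.0 dB); phase: φ = -0.2°.

|H| = 1 (-0.0 dB), φ = -0.2°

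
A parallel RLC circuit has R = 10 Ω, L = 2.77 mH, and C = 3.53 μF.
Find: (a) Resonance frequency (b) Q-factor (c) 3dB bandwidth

Step 1 — Resonance: ω₀ = 1/√(LC) = 1/√(0.00277·3.53e-06) = 1.011e+04 rad/s.
Step 2 — f₀ = ω₀/(2π) = 1610 Hz.
Step 3 — Parallel Q: Q = R/(ω₀L) = 10/(1.011e+04·0.00277) = 0.357.
Step 4 — Bandwidth: Δω = ω₀/Q = 2.833e+04 rad/s; BW = Δω/(2π) = 4509 Hz.

(a) f₀ = 1610 Hz  (b) Q = 0.357  (c) BW = 4509 Hz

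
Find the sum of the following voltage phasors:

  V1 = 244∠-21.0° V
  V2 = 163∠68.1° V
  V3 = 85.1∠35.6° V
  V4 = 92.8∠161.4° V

Step 1 — Convert each phasor to rectangular form:
  V1 = 244·(cos(-21.0°) + j·sin(-21.0°)) = 227.8 - j87.44 V
  V2 = 163·(cos(68.1°) + j·sin(68.1°)) = 60.8 + j151.2 V
  V3 = 85.1·(cos(35.6°) + j·sin(35.6°)) = 69.19 + j49.54 V
  V4 = 92.8·(cos(161.4°) + j·sin(161.4°)) = -87.95 + j29.6 V
Step 2 — Sum components: V_total = 269.8 + j142.9 V.
Step 3 — Convert to polar: |V_total| = 305.4 V, ∠V_total = 27.9°.

V_total = 305.4∠27.9° V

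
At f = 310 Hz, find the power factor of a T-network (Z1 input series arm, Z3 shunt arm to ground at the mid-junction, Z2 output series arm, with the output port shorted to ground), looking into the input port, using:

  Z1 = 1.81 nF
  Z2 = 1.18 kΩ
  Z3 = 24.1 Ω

Step 1 — Angular frequency: ω = 2π·f = 2π·310 = 1948 rad/s.
Step 2 — Component impedances:
  Z1: Z = 1/(jωC) = -j/(ω·C) = 0 - j2.836e+05 Ω
  Z2: Z = R = 1180 Ω
  Z3: Z = R = 24.1 Ω
Step 3 — With the output port shorted to ground, the output series arm Z2 runs from the junction to ground; the shunt arm Z3 also runs from the junction to ground. They appear in parallel: Z3 || Z2 = 23.62 Ω.
Step 4 — Series with input arm Z1: Z_in = Z1 + (Z3 || Z2) = 23.62 - j2.836e+05 Ω = 2.836e+05∠-90.0° Ω.
Step 5 — Power factor: PF = cos(φ) = Re(Z)/|Z| = 23.618/2.8365e+05 = 8.326e-05.
Step 6 — Type: Im(Z) = -2.836e+05 ⇒ leading (phase φ = -90.0°).

PF = 8.326e-05 (leading, φ = -90.0°)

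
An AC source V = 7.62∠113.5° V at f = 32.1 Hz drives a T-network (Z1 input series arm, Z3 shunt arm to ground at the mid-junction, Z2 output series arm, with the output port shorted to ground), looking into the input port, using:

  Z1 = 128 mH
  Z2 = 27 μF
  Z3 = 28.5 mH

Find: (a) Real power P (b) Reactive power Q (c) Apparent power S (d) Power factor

Step 1 — Angular frequency: ω = 2π·f = 2π·32.1 = 201.7 rad/s.
Step 2 — Component impedances:
  Z1: Z = jωL = j·201.7·0.128 = 0 + j25.82 Ω
  Z2: Z = 1/(jωC) = -j/(ω·C) = 0 - j183.6 Ω
  Z3: Z = jωL = j·201.7·0.0285 = 0 + j5.748 Ω
Step 3 — With the output port shorted to ground, the output series arm Z2 runs from the junction to ground; the shunt arm Z3 also runs from the junction to ground. They appear in parallel: Z3 || Z2 = 0 + j5.934 Ω.
Step 4 — Series with input arm Z1: Z_in = Z1 + (Z3 || Z2) = 0 + j31.75 Ω = 31.75∠90.0° Ω.
Step 5 — Source phasor: V = 7.62∠113.5° V = -3.038 + j6.988 V.
Step 6 — Current: I = V / Z = 0.2201 + j0.0957 A = 0.24∠23.5° A.
Step 7 — Complex power: S = V·I* = 0 + j1.829 VA.
Step 8 — Real power: P = Re(S) = 0 W.
Step 9 — Reactive power: Q = Im(S) = 1.829 VAR.
Step 10 — Apparent power: |S| = 1.829 VA.
Step 11 — Power factor: PF = P/|S| = 0 (lagging).

(a) P = 0 W  (b) Q = 1.829 VAR  (c) S = 1.829 VA  (d) PF = 0 (lagging)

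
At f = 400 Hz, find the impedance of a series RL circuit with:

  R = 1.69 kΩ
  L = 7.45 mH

Step 1 — Angular frequency: ω = 2π·f = 2π·400 = 2513 rad/s.
Step 2 — Component impedances:
  R: Z = R = 1690 Ω
  L: Z = jωL = j·2513·0.00745 = 0 + j18.72 Ω
Step 3 — Series combination: Z_total = R + L = 1690 + j18.72 Ω = 1690∠0.6° Ω.

Z = 1690 + j18.72 Ω = 1690∠0.6° Ω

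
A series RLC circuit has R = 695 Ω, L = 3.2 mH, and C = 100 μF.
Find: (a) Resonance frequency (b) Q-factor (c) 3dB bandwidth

Step 1 — Resonance: ω₀ = 1/√(LC) = 1/√(0.0032·0.0001) = 1768 rad/s.
Step 2 — f₀ = ω₀/(2π) = 281.3 Hz.
Step 3 — Series Q: Q = ω₀L/R = 1768·0.0032/695 = 0.008139.
Step 4 — Bandwidth: Δω = ω₀/Q = 2.172e+05 rad/s; BW = Δω/(2π) = 3.457e+04 Hz.

(a) f₀ = 281.3 Hz  (b) Q = 0.008139  (c) BW = 3.457e+04 Hz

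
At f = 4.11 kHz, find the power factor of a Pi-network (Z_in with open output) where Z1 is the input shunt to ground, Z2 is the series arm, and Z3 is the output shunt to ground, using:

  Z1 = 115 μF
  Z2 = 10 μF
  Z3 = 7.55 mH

Step 1 — Angular frequency: ω = 2π·f = 2π·4110 = 2.582e+04 rad/s.
Step 2 — Component impedances:
  Z1: Z = 1/(jωC) = -j/(ω·C) = 0 - j0.3367 Ω
  Z2: Z = 1/(jωC) = -j/(ω·C) = 0 - j3.872 Ω
  Z3: Z = jωL = j·2.582e+04·0.00755 = 0 + j195 Ω
Step 3 — With open output, the series arm Z2 and the output shunt Z3 appear in series to ground: Z2 + Z3 = 0 + j191.1 Ω.
Step 4 — Parallel with input shunt Z1: Z_in = Z1 || (Z2 + Z3) = 0 - j0.3373 Ω = 0.3373∠-90.0° Ω.
Step 5 — Power factor: PF = cos(φ) = Re(Z)/|Z| = 0/0.3373 = 0.
Step 6 — Type: Im(Z) = -0.3373 ⇒ leading (phase φ = -90.0°).

PF = 0 (leading, φ = -90.0°)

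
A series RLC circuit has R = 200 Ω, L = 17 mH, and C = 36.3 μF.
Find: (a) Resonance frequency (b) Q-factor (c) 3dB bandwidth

Step 1 — Resonance condition Im(Z)=0 gives ω₀ = 1/√(LC).
Step 2 — ω₀ = 1/√(0.017·3.63e-05) = 1273 rad/s.
Step 3 — f₀ = ω₀/(2π) = 202.6 Hz.
Step 4 — Series Q: Q = ω₀L/R = 1273·0.017/200 = 0.1082.
Step 5 — 3dB bandwidth: Δω = ω₀/Q = 1.176e+04 rad/s; BW = Δω/(2π) = 1872 Hz.

(a) f₀ = 202.6 Hz  (b) Q = 0.1082  (c) BW = 1872 Hz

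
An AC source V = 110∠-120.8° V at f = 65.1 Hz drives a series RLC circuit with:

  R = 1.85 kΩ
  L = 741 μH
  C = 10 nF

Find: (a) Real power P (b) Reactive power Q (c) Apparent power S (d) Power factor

Step 1 — Angular frequency: ω = 2π·f = 2π·65.1 = 409 rad/s.
Step 2 — Component impedances:
  R: Z = R = 1850 Ω
  L: Z = jωL = j·409·0.000741 = 0 + j0.3031 Ω
  C: Z = 1/(jωC) = -j/(ω·C) = 0 - j2.445e+05 Ω
Step 3 — Series combination: Z_total = R + L + C = 1850 - j2.445e+05 Ω = 2.445e+05∠-89.6° Ω.
Step 4 — Source phasor: V = 110∠-120.8° V = -56.32 - j94.49 V.
Step 5 — Current: I = V / Z = 0.0003847 - j0.0002333 A = 0.0004499∠-31.2° A.
Step 6 — Complex power: S = V·I* = 0.0003745 - j0.04949 VA.
Step 7 — Real power: P = Re(S) = 0.0003745 W.
Step 8 — Reactive power: Q = Im(S) = -0.04949 VAR.
Step 9 — Apparent power: |S| = 0.04949 VA.
Step 10 — Power factor: PF = P/|S| = 0.007567 (leading).

(a) P = 0.0003745 W  (b) Q = -0.04949 VAR  (c) S = 0.04949 VA  (d) PF = 0.007567 (leading)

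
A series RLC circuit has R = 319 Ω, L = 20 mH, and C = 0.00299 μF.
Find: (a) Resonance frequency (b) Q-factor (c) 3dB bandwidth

Step 1 — Resonance: ω₀ = 1/√(LC) = 1/√(0.02·2.99e-09) = 1.293e+05 rad/s.
Step 2 — f₀ = ω₀/(2π) = 2.058e+04 Hz.
Step 3 — Series Q: Q = ω₀L/R = 1.293e+05·0.02/319 = 8.108.
Step 4 — Bandwidth: Δω = ω₀/Q = 1.595e+04 rad/s; BW = Δω/(2π) = 2539 Hz.

(a) f₀ = 2.058e+04 Hz  (b) Q = 8.108  (c) BW = 2539 Hz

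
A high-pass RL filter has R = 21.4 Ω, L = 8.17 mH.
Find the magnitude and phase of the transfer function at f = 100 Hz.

Step 1 — Angular frequency: ω = 2π·100 = 628.3 rad/s.
Step 2 — Transfer function: H(jω) = jωL/(R + jωL).
Step 3 — Numerator jωL = j·5.133; denominator R + jωL = 21.4 + j5.133.
Step 4 — H = 0.05441 + j0.2268.
Step 5 — Magnitude: |H| = 0.2333 (-12.6 dB); phase: φ = 76.5°.

|H| = 0.2333 (-12.6 dB), φ = 76.5°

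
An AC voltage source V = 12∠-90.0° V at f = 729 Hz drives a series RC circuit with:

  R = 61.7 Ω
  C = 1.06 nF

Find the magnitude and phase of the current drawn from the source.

Step 1 — Angular frequency: ω = 2π·f = 2π·729 = 4580 rad/s.
Step 2 — Component impedances:
  R: Z = R = 61.7 Ω
  C: Z = 1/(jωC) = -j/(ω·C) = 0 - j2.06e+05 Ω
Step 3 — Series combination: Z_total = R + C = 61.7 - j2.06e+05 Ω = 2.06e+05∠-90.0° Ω.
Step 4 — Source phasor: V = 12∠-90.0° V = 0 - j12 V.
Step 5 — Ohm's law: I = V / Z_total = (0 - j12) / (61.7 - j2.06e+05) = 5.826e-05 - j1.745e-08 A.
Step 6 — Convert to polar: |I| = 5.826e-05 A, ∠I = -0.0°.

I = 5.826e-05∠-0.0° A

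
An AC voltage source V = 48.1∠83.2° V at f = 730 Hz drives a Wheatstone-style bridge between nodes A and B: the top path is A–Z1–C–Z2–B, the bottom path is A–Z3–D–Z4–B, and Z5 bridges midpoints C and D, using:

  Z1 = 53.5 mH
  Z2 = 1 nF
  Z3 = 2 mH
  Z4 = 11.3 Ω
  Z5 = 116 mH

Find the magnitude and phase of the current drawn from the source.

Step 1 — Angular frequency: ω = 2π·f = 2π·730 = 4587 rad/s.
Step 2 — Component impedances:
  Z1: Z = jωL = j·4587·0.0535 = 0 + j245.4 Ω
  Z2: Z = 1/(jωC) = -j/(ω·C) = 0 - j2.18e+05 Ω
  Z3: Z = jωL = j·4587·0.002 = 0 + j9.173 Ω
  Z4: Z = R = 11.3 Ω
  Z5: Z = jωL = j·4587·0.116 = 0 + j532.1 Ω
Step 3 — Bridge requires nodal analysis (the Z5 bridge couples midpoints C and D, so the two paths cannot be reduced to a simple series/parallel combination). Setting node B to ground and injecting 1 A at node A, the 3-node admittance system at A, C, D solves to V_A = Z_AB = 11.3 + j9.066 Ω = 14.49∠38.7° Ω.
Step 4 — Source phasor: V = 48.1∠83.2° V = 5.695 + j47.76 V.
Step 5 — Ohm's law: I = V / Z_total = (5.695 + j47.76) / (11.3 + j9.066) = 2.37 + j2.325 A.
Step 6 — Convert to polar: |I| = 3.32 A, ∠I = 44.5°.

I = 3.32∠44.5° A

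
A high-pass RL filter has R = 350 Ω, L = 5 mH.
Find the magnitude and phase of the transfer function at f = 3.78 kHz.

Step 1 — Angular frequency: ω = 2π·3780 = 2.375e+04 rad/s.
Step 2 — Transfer function: H(jω) = jωL/(R + jωL).
Step 3 — Numerator jωL = j·118.8; denominator R + jωL = 350 + j118.8.
Step 4 — H = 0.1032 + j0.3043.
Step 5 — Magnitude: |H| = 0.3213 (-9.9 dB); phase: φ = 71.3°.

|H| = 0.3213 (-9.9 dB), φ = 71.3°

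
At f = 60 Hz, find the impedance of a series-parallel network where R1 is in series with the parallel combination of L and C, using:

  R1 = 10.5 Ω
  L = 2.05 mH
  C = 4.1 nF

Step 1 — Angular frequency: ω = 2π·f = 2π·60 = 377 rad/s.
Step 2 — Component impedances:
  R1: Z = R = 10.5 Ω
  L: Z = jωL = j·377·0.00205 = 0 + j0.7728 Ω
  C: Z = 1/(jωC) = -j/(ω·C) = 0 - j6.47e+05 Ω
Step 3 — Parallel branch: L || C = 1/(1/L + 1/C) = 0 + j0.7728 Ω.
Step 4 — Series with R1: Z_total = R1 + (L || C) = 10.5 + j0.7728 Ω = 10.53∠4.2° Ω.

Z = 10.5 + j0.7728 Ω = 10.53∠4.2° Ω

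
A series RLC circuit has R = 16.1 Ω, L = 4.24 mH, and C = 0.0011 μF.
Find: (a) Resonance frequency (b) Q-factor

Step 1 — Resonance condition Im(Z)=0 gives ω₀ = 1/√(LC).
Step 2 — ω₀ = 1/√(0.00424·1.1e-09) = 4.63e+05 rad/s.
Step 3 — f₀ = ω₀/(2π) = 7.37e+04 Hz.
Step 4 — Series Q: Q = ω₀L/R = 4.63e+05·0.00424/16.1 = 121.9.

(a) f₀ = 7.37e+04 Hz  (b) Q = 121.9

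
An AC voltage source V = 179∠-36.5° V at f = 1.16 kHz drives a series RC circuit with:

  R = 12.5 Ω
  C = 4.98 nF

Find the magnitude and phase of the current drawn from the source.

Step 1 — Angular frequency: ω = 2π·f = 2π·1160 = 7288 rad/s.
Step 2 — Component impedances:
  R: Z = R = 12.5 Ω
  C: Z = 1/(jωC) = -j/(ω·C) = 0 - j2.755e+04 Ω
Step 3 — Series combination: Z_total = R + C = 12.5 - j2.755e+04 Ω = 2.755e+04∠-90.0° Ω.
Step 4 — Source phasor: V = 179∠-36.5° V = 143.9 - j106.5 V.
Step 5 — Ohm's law: I = V / Z_total = (143.9 - j106.5) / (12.5 - j2.755e+04) = 0.003867 + j0.005221 A.
Step 6 — Convert to polar: |I| = 0.006497 A, ∠I = 53.5°.

I = 0.006497∠53.5° A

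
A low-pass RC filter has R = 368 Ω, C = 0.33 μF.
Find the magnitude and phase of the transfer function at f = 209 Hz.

Step 1 — Angular frequency: ω = 2π·209 = 1313 rad/s.
Step 2 — Transfer function: H(jω) = 1/(1 + jωRC).
Step 3 — Denominator: 1 + jωRC = 1 + j·1313·368·3.3e-07 = 1 + j0.1595.
Step 4 — H = 0.9752 - j0.1555.
Step 5 — Magnitude: |H| = 0.9875 (-0.1 dB); phase: φ = -9.1°.

|H| = 0.9875 (-0.1 dB), φ = -9.1°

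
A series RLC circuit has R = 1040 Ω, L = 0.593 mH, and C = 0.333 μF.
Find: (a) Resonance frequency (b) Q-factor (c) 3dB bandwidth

Step 1 — Resonance: ω₀ = 1/√(LC) = 1/√(0.000593·3.33e-07) = 7.116e+04 rad/s.
Step 2 — f₀ = ω₀/(2π) = 1.133e+04 Hz.
Step 3 — Series Q: Q = ω₀L/R = 7.116e+04·0.000593/1040 = 0.04058.
Step 4 — Bandwidth: Δω = ω₀/Q = 1.754e+06 rad/s; BW = Δω/(2π) = 2.791e+05 Hz.

(a) f₀ = 1.133e+04 Hz  (b) Q = 0.04058  (c) BW = 2.791e+05 Hz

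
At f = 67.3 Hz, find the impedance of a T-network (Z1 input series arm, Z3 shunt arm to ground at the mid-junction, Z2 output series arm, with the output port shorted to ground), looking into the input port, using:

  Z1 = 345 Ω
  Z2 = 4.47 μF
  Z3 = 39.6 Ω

Step 1 — Angular frequency: ω = 2π·f = 2π·67.3 = 422.9 rad/s.
Step 2 — Component impedances:
  Z1: Z = R = 345 Ω
  Z2: Z = 1/(jωC) = -j/(ω·C) = 0 - j529.1 Ω
  Z3: Z = R = 39.6 Ω
Step 3 — With the output port shorted to ground, the output series arm Z2 runs from the junction to ground; the shunt arm Z3 also runs from the junction to ground. They appear in parallel: Z3 || Z2 = 39.38 - j2.948 Ω.
Step 4 — Series with input arm Z1: Z_in = Z1 + (Z3 || Z2) = 384.4 - j2.948 Ω = 384.4∠-0.4° Ω.

Z = 384.4 - j2.948 Ω = 384.4∠-0.4° Ω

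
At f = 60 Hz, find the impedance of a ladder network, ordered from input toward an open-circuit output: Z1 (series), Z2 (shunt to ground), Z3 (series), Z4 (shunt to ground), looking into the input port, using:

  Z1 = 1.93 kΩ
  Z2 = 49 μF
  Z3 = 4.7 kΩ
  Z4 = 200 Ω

Step 1 — Angular frequency: ω = 2π·f = 2π·60 = 377 rad/s.
Step 2 — Component impedances:
  Z1: Z = R = 1930 Ω
  Z2: Z = 1/(jωC) = -j/(ω·C) = 0 - j54.13 Ω
  Z3: Z = R = 4700 Ω
  Z4: Z = R = 200 Ω
Step 3 — Ladder network (open output): work backward from the far end, alternating series and parallel combinations. Z_in = 1931 - j54.13 Ω = 1931∠-1.6° Ω.

Z = 1931 - j54.13 Ω = 1931∠-1.6° Ω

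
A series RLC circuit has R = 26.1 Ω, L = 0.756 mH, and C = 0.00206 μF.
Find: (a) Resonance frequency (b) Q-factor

Step 1 — Resonance condition Im(Z)=0 gives ω₀ = 1/√(LC).
Step 2 — ω₀ = 1/√(0.000756·2.06e-09) = 8.013e+05 rad/s.
Step 3 — f₀ = ω₀/(2π) = 1.275e+05 Hz.
Step 4 — Series Q: Q = ω₀L/R = 8.013e+05·0.000756/26.1 = 23.21.

(a) f₀ = 1.275e+05 Hz  (b) Q = 23.21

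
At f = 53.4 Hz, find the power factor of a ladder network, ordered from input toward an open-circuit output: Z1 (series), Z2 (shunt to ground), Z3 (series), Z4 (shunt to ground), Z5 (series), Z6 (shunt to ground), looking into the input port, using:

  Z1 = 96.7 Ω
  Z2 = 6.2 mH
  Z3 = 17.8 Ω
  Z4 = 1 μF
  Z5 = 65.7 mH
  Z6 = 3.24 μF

Step 1 — Angular frequency: ω = 2π·f = 2π·53.4 = 335.5 rad/s.
Step 2 — Component impedances:
  Z1: Z = R = 96.7 Ω
  Z2: Z = jωL = j·335.5·0.0062 = 0 + j2.08 Ω
  Z3: Z = R = 17.8 Ω
  Z4: Z = 1/(jωC) = -j/(ω·C) = 0 - j2980 Ω
  Z5: Z = jωL = j·335.5·0.0657 = 0 + j22.04 Ω
  Z6: Z = 1/(jωC) = -j/(ω·C) = 0 - j919.9 Ω
Step 3 — Ladder network (open output): work backward from the far end, alternating series and parallel combinations. Z_in = 96.7 + j2.087 Ω = 96.72∠1.2° Ω.
Step 4 — Power factor: PF = cos(φ) = Re(Z)/|Z| = 96.7/96.72 = 0.9998.
Step 5 — Type: Im(Z) = 2.087 ⇒ lagging (phase φ = 1.2°).

PF = 0.9998 (lagging, φ = 1.2°)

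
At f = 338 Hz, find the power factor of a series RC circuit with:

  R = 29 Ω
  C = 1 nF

Step 1 — Angular frequency: ω = 2π·f = 2π·338 = 2124 rad/s.
Step 2 — Component impedances:
  R: Z = R = 29 Ω
  C: Z = 1/(jωC) = -j/(ω·C) = 0 - j4.709e+05 Ω
Step 3 — Series combination: Z_total = R + C = 29 - j4.709e+05 Ω = 4.709e+05∠-90.0° Ω.
Step 4 — Power factor: PF = cos(φ) = Re(Z)/|Z| = 29/4.7087e+05 = 6.159e-05.
Step 5 — Type: Im(Z) = -4.709e+05 ⇒ leading (phase φ = -90.0°).

PF = 6.159e-05 (leading, φ = -90.0°)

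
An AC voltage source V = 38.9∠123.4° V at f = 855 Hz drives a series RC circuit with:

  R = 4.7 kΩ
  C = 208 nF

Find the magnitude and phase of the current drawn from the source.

Step 1 — Angular frequency: ω = 2π·f = 2π·855 = 5372 rad/s.
Step 2 — Component impedances:
  R: Z = R = 4700 Ω
  C: Z = 1/(jωC) = -j/(ω·C) = 0 - j894.9 Ω
Step 3 — Series combination: Z_total = R + C = 4700 - j894.9 Ω = 4784∠-10.8° Ω.
Step 4 — Source phasor: V = 38.9∠123.4° V = -21.41 + j32.48 V.
Step 5 — Ohm's law: I = V / Z_total = (-21.41 + j32.48) / (4700 - j894.9) = -0.005666 + j0.005831 A.
Step 6 — Convert to polar: |I| = 0.008131 A, ∠I = 134.2°.

I = 0.008131∠134.2° A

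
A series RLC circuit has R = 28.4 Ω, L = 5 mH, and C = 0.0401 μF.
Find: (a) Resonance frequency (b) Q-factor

Step 1 — Resonance condition Im(Z)=0 gives ω₀ = 1/√(LC).
Step 2 — ω₀ = 1/√(0.005·4.01e-08) = 7.062e+04 rad/s.
Step 3 — f₀ = ω₀/(2π) = 1.124e+04 Hz.
Step 4 — Series Q: Q = ω₀L/R = 7.062e+04·0.005/28.4 = 12.43.

(a) f₀ = 1.124e+04 Hz  (b) Q = 12.43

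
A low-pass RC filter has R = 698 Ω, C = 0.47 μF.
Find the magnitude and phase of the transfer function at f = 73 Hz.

Step 1 — Angular frequency: ω = 2π·73 = 458.7 rad/s.
Step 2 — Transfer function: H(jω) = 1/(1 + jωRC).
Step 3 — Denominator: 1 + jωRC = 1 + j·458.7·698·4.7e-07 = 1 + j0.1505.
Step 4 — H = 0.9779 - j0.1471.
Step 5 — Magnitude: |H| = 0.9889 (-0.1 dB); phase: φ = -8.6°.

|H| = 0.9889 (-0.1 dB), φ = -8.6°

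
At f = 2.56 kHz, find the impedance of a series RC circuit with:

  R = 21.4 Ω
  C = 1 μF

Step 1 — Angular frequency: ω = 2π·f = 2π·2560 = 1.608e+04 rad/s.
Step 2 — Component impedances:
  R: Z = R = 21.4 Ω
  C: Z = 1/(jωC) = -j/(ω·C) = 0 - j62.17 Ω
Step 3 — Series combination: Z_total = R + C = 21.4 - j62.17 Ω = 65.75∠-71.0° Ω.

Z = 21.4 - j62.17 Ω = 65.75∠-71.0° Ω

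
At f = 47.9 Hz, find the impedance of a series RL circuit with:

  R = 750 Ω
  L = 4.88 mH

Step 1 — Angular frequency: ω = 2π·f = 2π·47.9 = 301 rad/s.
Step 2 — Component impedances:
  R: Z = R = 750 Ω
  L: Z = jωL = j·301·0.00488 = 0 + j1.469 Ω
Step 3 — Series combination: Z_total = R + L = 750 + j1.469 Ω = 750∠0.1° Ω.

Z = 750 + j1.469 Ω = 750∠0.1° Ω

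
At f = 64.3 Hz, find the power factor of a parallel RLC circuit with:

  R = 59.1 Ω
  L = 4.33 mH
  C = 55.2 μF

Step 1 — Angular frequency: ω = 2π·f = 2π·64.3 = 404 rad/s.
Step 2 — Component impedances:
  R: Z = R = 59.1 Ω
  L: Z = jωL = j·404·0.00433 = 0 + j1.749 Ω
  C: Z = 1/(jωC) = -j/(ω·C) = 0 - j44.84 Ω
Step 3 — Parallel combination: 1/Z_total = 1/R + 1/L + 1/C; Z_total = 0.05602 + j1.819 Ω = 1.82∠88.2° Ω.
Step 4 — Power factor: PF = cos(φ) = Re(Z)/|Z| = 0.056017/1.8195 = 0.03079.
Step 5 — Type: Im(Z) = 1.819 ⇒ lagging (phase φ = 88.2°).

PF = 0.03079 (lagging, φ = 88.2°)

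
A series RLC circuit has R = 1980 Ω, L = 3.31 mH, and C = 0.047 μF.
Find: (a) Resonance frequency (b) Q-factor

Step 1 — Resonance condition Im(Z)=0 gives ω₀ = 1/√(LC).
Step 2 — ω₀ = 1/√(0.00331·4.7e-08) = 8.017e+04 rad/s.
Step 3 — f₀ = ω₀/(2π) = 1.276e+04 Hz.
Step 4 — Series Q: Q = ω₀L/R = 8.017e+04·0.00331/1980 = 0.134.

(a) f₀ = 1.276e+04 Hz  (b) Q = 0.134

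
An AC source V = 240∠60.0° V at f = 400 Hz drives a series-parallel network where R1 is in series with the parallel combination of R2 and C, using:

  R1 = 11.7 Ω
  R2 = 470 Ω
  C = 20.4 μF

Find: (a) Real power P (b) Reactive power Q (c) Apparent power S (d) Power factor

Step 1 — Angular frequency: ω = 2π·f = 2π·400 = 2513 rad/s.
Step 2 — Component impedances:
  R1: Z = R = 11.7 Ω
  R2: Z = R = 470 Ω
  C: Z = 1/(jωC) = -j/(ω·C) = 0 - j19.5 Ω
Step 3 — Parallel branch: R2 || C = 1/(1/R2 + 1/C) = 0.808 - j19.47 Ω.
Step 4 — Series with R1: Z_total = R1 + (R2 || C) = 12.51 - j19.47 Ω = 23.14∠-57.3° Ω.
Step 5 — Source phasor: V = 240∠60.0° V = 120 + j207.8 V.
Step 6 — Current: I = V / Z = -4.754 + j9.217 A = 10.37∠117.3° A.
Step 7 — Complex power: S = V·I* = 1345 - j2094 VA.
Step 8 — Real power: P = Re(S) = 1345 W.
Step 9 — Reactive power: Q = Im(S) = -2094 VAR.
Step 10 — Apparent power: |S| = 2489 VA.
Step 11 — Power factor: PF = P/|S| = 0.5405 (leading).

(a) P = 1345 W  (b) Q = -2094 VAR  (c) S = 2489 VA  (d) PF = 0.5405 (leading)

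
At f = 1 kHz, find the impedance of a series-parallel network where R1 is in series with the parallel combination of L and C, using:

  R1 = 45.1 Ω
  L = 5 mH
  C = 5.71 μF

Step 1 — Angular frequency: ω = 2π·f = 2π·1000 = 6283 rad/s.
Step 2 — Component impedances:
  R1: Z = R = 45.1 Ω
  L: Z = jωL = j·6283·0.005 = 0 + j31.42 Ω
  C: Z = 1/(jωC) = -j/(ω·C) = 0 - j27.87 Ω
Step 3 — Parallel branch: L || C = 1/(1/L + 1/C) = 0 - j247.2 Ω.
Step 4 — Series with R1: Z_total = R1 + (L || C) = 45.1 - j247.2 Ω = 251.2∠-79.7° Ω.

Z = 45.1 - j247.2 Ω = 251.2∠-79.7° Ω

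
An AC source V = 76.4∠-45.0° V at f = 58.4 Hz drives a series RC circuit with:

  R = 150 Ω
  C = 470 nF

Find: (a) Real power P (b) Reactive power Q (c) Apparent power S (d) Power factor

Step 1 — Angular frequency: ω = 2π·f = 2π·58.4 = 366.9 rad/s.
Step 2 — Component impedances:
  R: Z = R = 150 Ω
  C: Z = 1/(jωC) = -j/(ω·C) = 0 - j5798 Ω
Step 3 — Series combination: Z_total = R + C = 150 - j5798 Ω = 5800∠-88.5° Ω.
Step 4 — Source phasor: V = 76.4∠-45.0° V = 54.02 - j54.02 V.
Step 5 — Current: I = V / Z = 0.009551 + j0.00907 A = 0.01317∠43.5° A.
Step 6 — Complex power: S = V·I* = 0.02602 - j1.006 VA.
Step 7 — Real power: P = Re(S) = 0.02602 W.
Step 8 — Reactive power: Q = Im(S) = -1.006 VAR.
Step 9 — Apparent power: |S| = 1.006 VA.
Step 10 — Power factor: PF = P/|S| = 0.02586 (leading).

(a) P = 0.02602 W  (b) Q = -1.006 VAR  (c) S = 1.006 VA  (d) PF = 0.02586 (leading)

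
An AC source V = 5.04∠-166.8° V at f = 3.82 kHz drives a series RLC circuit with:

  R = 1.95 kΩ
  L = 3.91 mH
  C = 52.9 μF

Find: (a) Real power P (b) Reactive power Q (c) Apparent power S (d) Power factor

Step 1 — Angular frequency: ω = 2π·f = 2π·3820 = 2.4e+04 rad/s.
Step 2 — Component impedances:
  R: Z = R = 1950 Ω
  L: Z = jωL = j·2.4e+04·0.00391 = 0 + j93.85 Ω
  C: Z = 1/(jωC) = -j/(ω·C) = 0 - j0.7876 Ω
Step 3 — Series combination: Z_total = R + L + C = 1950 + j93.06 Ω = 1952∠2.7° Ω.
Step 4 — Source phasor: V = 5.04∠-166.8° V = -4.907 - j1.151 V.
Step 5 — Current: I = V / Z = -0.002539 - j0.000469 A = 0.002582∠-169.5° A.
Step 6 — Complex power: S = V·I* = 0.013 + j0.0006202 VA.
Step 7 — Real power: P = Re(S) = 0.013 W.
Step 8 — Reactive power: Q = Im(S) = 0.0006202 VAR.
Step 9 — Apparent power: |S| = 0.01301 VA.
Step 10 — Power factor: PF = P/|S| = 0.9989 (lagging).

(a) P = 0.013 W  (b) Q = 0.0006202 VAR  (c) S = 0.01301 VA  (d) PF = 0.9989 (lagging)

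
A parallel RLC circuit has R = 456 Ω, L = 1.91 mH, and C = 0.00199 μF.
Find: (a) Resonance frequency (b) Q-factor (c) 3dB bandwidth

Step 1 — Resonance: ω₀ = 1/√(LC) = 1/√(0.00191·1.99e-09) = 5.129e+05 rad/s.
Step 2 — f₀ = ω₀/(2π) = 8.164e+04 Hz.
Step 3 — Parallel Q: Q = R/(ω₀L) = 456/(5.129e+05·0.00191) = 0.4655.
Step 4 — Bandwidth: Δω = ω₀/Q = 1.102e+06 rad/s; BW = Δω/(2π) = 1.754e+05 Hz.

(a) f₀ = 8.164e+04 Hz  (b) Q = 0.4655  (c) BW = 1.754e+05 Hz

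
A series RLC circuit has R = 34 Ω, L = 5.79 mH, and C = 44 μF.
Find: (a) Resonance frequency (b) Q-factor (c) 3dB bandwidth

Step 1 — Resonance: ω₀ = 1/√(LC) = 1/√(0.00579·4.4e-05) = 1981 rad/s.
Step 2 — f₀ = ω₀/(2π) = 315.3 Hz.
Step 3 — Series Q: Q = ω₀L/R = 1981·0.00579/34 = 0.3374.
Step 4 — Bandwidth: Δω = ω₀/Q = 5872 rad/s; BW = Δω/(2π) = 934.6 Hz.

(a) f₀ = 315.3 Hz  (b) Q = 0.3374  (c) BW = 934.6 Hz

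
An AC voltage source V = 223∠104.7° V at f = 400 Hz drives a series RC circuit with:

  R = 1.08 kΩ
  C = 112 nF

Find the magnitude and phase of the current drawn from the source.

Step 1 — Angular frequency: ω = 2π·f = 2π·400 = 2513 rad/s.
Step 2 — Component impedances:
  R: Z = R = 1080 Ω
  C: Z = 1/(jωC) = -j/(ω·C) = 0 - j3553 Ω
Step 3 — Series combination: Z_total = R + C = 1080 - j3553 Ω = 3713∠-73.1° Ω.
Step 4 — Source phasor: V = 223∠104.7° V = -56.59 + j215.7 V.
Step 5 — Ohm's law: I = V / Z_total = (-56.59 + j215.7) / (1080 - j3553) = -0.06001 + j0.002316 A.
Step 6 — Convert to polar: |I| = 0.06006 A, ∠I = 177.8°.

I = 0.06006∠177.8° A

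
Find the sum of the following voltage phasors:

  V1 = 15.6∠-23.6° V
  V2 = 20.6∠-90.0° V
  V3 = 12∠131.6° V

Step 1 — Convert each phasor to rectangular form:
  V1 = 15.6·(cos(-23.6°) + j·sin(-23.6°)) = 14.3 - j6.245 V
  V2 = 20.6·(cos(-90.0°) + j·sin(-90.0°)) = 0 - j20.6 V
  V3 = 12·(cos(131.6°) + j·sin(131.6°)) = -7.967 + j8.974 V
Step 2 — Sum components: V_total = 6.328 - j17.87 V.
Step 3 — Convert to polar: |V_total| = 18.96 V, ∠V_total = -70.5°.

V_total = 18.96∠-70.5° V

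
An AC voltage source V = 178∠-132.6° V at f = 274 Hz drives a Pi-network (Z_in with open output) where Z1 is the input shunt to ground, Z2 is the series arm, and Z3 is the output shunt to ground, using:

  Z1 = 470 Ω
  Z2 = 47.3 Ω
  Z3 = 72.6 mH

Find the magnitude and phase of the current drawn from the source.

Step 1 — Angular frequency: ω = 2π·f = 2π·274 = 1722 rad/s.
Step 2 — Component impedances:
  Z1: Z = R = 470 Ω
  Z2: Z = R = 47.3 Ω
  Z3: Z = jωL = j·1722·0.0726 = 0 + j125 Ω
Step 3 — With open output, the series arm Z2 and the output shunt Z3 appear in series to ground: Z2 + Z3 = 47.3 + j125 Ω.
Step 4 — Parallel with input shunt Z1: Z_in = Z1 || (Z2 + Z3) = 66.53 + j97.48 Ω = 118∠55.7° Ω.
Step 5 — Source phasor: V = 178∠-132.6° V = -120.5 - j131 V.
Step 6 — Ohm's law: I = V / Z_total = (-120.5 - j131) / (66.53 + j97.48) = -1.492 + j0.2174 A.
Step 7 — Convert to polar: |I| = 1.508 A, ∠I = 171.7°.

I = 1.508∠171.7° A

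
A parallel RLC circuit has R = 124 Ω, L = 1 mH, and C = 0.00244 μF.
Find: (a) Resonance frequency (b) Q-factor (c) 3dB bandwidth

Step 1 — Resonance: ω₀ = 1/√(LC) = 1/√(0.001·2.44e-09) = 6.402e+05 rad/s.
Step 2 — f₀ = ω₀/(2π) = 1.019e+05 Hz.
Step 3 — Parallel Q: Q = R/(ω₀L) = 124/(6.402e+05·0.001) = 0.1937.
Step 4 — Bandwidth: Δω = ω₀/Q = 3.305e+06 rad/s; BW = Δω/(2π) = 5.26e+05 Hz.

(a) f₀ = 1.019e+05 Hz  (b) Q = 0.1937  (c) BW = 5.26e+05 Hz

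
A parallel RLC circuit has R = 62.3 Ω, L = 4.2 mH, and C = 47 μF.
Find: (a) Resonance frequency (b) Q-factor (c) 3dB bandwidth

Step 1 — Resonance: ω₀ = 1/√(LC) = 1/√(0.0042·4.7e-05) = 2251 rad/s.
Step 2 — f₀ = ω₀/(2π) = 358.2 Hz.
Step 3 — Parallel Q: Q = R/(ω₀L) = 62.3/(2251·0.0042) = 6.59.
Step 4 — Bandwidth: Δω = ω₀/Q = 341.5 rad/s; BW = Δω/(2π) = 54.35 Hz.

(a) f₀ = 358.2 Hz  (b) Q = 6.59  (c) BW = 54.35 Hz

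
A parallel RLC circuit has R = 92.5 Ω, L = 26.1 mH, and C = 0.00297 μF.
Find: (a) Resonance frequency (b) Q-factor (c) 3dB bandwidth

Step 1 — Resonance: ω₀ = 1/√(LC) = 1/√(0.0261·2.97e-09) = 1.136e+05 rad/s.
Step 2 — f₀ = ω₀/(2π) = 1.808e+04 Hz.
Step 3 — Parallel Q: Q = R/(ω₀L) = 92.5/(1.136e+05·0.0261) = 0.0312.
Step 4 — Bandwidth: Δω = ω₀/Q = 3.64e+06 rad/s; BW = Δω/(2π) = 5.793e+05 Hz.

(a) f₀ = 1.808e+04 Hz  (b) Q = 0.0312  (c) BW = 5.793e+05 Hz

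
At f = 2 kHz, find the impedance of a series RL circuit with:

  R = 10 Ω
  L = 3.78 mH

Step 1 — Angular frequency: ω = 2π·f = 2π·2000 = 1.257e+04 rad/s.
Step 2 — Component impedances:
  R: Z = R = 10 Ω
  L: Z = jωL = j·1.257e+04·0.00378 = 0 + j47.5 Ω
Step 3 — Series combination: Z_total = R + L = 10 + j47.5 Ω = 48.54∠78.1° Ω.

Z = 10 + j47.5 Ω = 48.54∠78.1° Ω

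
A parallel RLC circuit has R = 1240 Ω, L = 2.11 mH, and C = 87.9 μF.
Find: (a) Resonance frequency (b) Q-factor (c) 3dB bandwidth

Step 1 — Resonance: ω₀ = 1/√(LC) = 1/√(0.00211·8.79e-05) = 2322 rad/s.
Step 2 — f₀ = ω₀/(2π) = 369.6 Hz.
Step 3 — Parallel Q: Q = R/(ω₀L) = 1240/(2322·0.00211) = 253.1.
Step 4 — Bandwidth: Δω = ω₀/Q = 9.175 rad/s; BW = Δω/(2π) = 1.46 Hz.

(a) f₀ = 369.6 Hz  (b) Q = 253.1  (c) BW = 1.46 Hz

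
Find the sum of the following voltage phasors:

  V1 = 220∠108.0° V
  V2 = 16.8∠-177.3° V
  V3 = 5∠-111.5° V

Step 1 — Convert each phasor to rectangular form:
  V1 = 220·(cos(108.0°) + j·sin(108.0°)) = -67.98 + j209.2 V
  V2 = 16.8·(cos(-177.3°) + j·sin(-177.3°)) = -16.78 - j0.7914 V
  V3 = 5·(cos(-111.5°) + j·sin(-111.5°)) = -1.833 - j4.652 V
Step 2 — Sum components: V_total = -86.6 + j203.8 V.
Step 3 — Convert to polar: |V_total| = 221.4 V, ∠V_total = 113.0°.

V_total = 221.4∠113.0° V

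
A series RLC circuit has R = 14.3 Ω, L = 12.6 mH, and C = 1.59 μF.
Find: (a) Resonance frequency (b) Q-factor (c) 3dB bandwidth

Step 1 — Resonance: ω₀ = 1/√(LC) = 1/√(0.0126·1.59e-06) = 7065 rad/s.
Step 2 — f₀ = ω₀/(2π) = 1124 Hz.
Step 3 — Series Q: Q = ω₀L/R = 7065·0.0126/14.3 = 6.225.
Step 4 — Bandwidth: Δω = ω₀/Q = 1135 rad/s; BW = Δω/(2π) = 180.6 Hz.

(a) f₀ = 1124 Hz  (b) Q = 6.225  (c) BW = 180.6 Hz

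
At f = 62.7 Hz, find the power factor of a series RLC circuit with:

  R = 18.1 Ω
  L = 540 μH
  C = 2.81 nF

Step 1 — Angular frequency: ω = 2π·f = 2π·62.7 = 394 rad/s.
Step 2 — Component impedances:
  R: Z = R = 18.1 Ω
  L: Z = jωL = j·394·0.00054 = 0 + j0.2127 Ω
  C: Z = 1/(jωC) = -j/(ω·C) = 0 - j9.033e+05 Ω
Step 3 — Series combination: Z_total = R + L + C = 18.1 - j9.033e+05 Ω = 9.033e+05∠-90.0° Ω.
Step 4 — Power factor: PF = cos(φ) = Re(Z)/|Z| = 18.1/9.033e+05 = 2.004e-05.
Step 5 — Type: Im(Z) = -9.033e+05 ⇒ leading (phase φ = -90.0°).

PF = 2.004e-05 (leading, φ = -90.0°)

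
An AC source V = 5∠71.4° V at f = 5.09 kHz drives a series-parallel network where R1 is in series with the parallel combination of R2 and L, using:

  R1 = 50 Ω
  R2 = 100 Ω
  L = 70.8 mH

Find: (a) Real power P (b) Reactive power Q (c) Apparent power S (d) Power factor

Step 1 — Angular frequency: ω = 2π·f = 2π·5090 = 3.198e+04 rad/s.
Step 2 — Component impedances:
  R1: Z = R = 50 Ω
  R2: Z = R = 100 Ω
  L: Z = jωL = j·3.198e+04·0.0708 = 0 + j2264 Ω
Step 3 — Parallel branch: R2 || L = 1/(1/R2 + 1/L) = 99.81 + j4.408 Ω.
Step 4 — Series with R1: Z_total = R1 + (R2 || L) = 149.8 + j4.408 Ω = 149.9∠1.7° Ω.
Step 5 — Source phasor: V = 5∠71.4° V = 1.595 + j4.739 V.
Step 6 — Current: I = V / Z = 0.01157 + j0.03129 A = 0.03336∠69.7° A.
Step 7 — Complex power: S = V·I* = 0.1667 + j0.004906 VA.
Step 8 — Real power: P = Re(S) = 0.1667 W.
Step 9 — Reactive power: Q = Im(S) = 0.004906 VAR.
Step 10 — Apparent power: |S| = 0.1668 VA.
Step 11 — Power factor: PF = P/|S| = 0.9996 (lagging).

(a) P = 0.1667 W  (b) Q = 0.004906 VAR  (c) S = 0.1668 VA  (d) PF = 0.9996 (lagging)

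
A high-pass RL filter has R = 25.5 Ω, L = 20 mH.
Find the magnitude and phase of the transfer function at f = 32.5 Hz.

Step 1 — Angular frequency: ω = 2π·32.5 = 204.2 rad/s.
Step 2 — Transfer function: H(jω) = jωL/(R + jωL).
Step 3 — Numerator jωL = j·4.084; denominator R + jωL = 25.5 + j4.084.
Step 4 — H = 0.02501 + j0.1562.
Step 5 — Magnitude: |H| = 0.1581 (-16.0 dB); phase: φ = 80.9°.

|H| = 0.1581 (-16.0 dB), φ = 80.9°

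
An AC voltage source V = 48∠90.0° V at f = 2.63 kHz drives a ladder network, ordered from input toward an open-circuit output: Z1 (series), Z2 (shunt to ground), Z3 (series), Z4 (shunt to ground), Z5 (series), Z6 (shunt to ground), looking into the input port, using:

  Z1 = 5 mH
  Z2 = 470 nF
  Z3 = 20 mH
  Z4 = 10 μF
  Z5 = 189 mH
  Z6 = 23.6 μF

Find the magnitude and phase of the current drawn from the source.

Step 1 — Angular frequency: ω = 2π·f = 2π·2630 = 1.652e+04 rad/s.
Step 2 — Component impedances:
  Z1: Z = jωL = j·1.652e+04·0.005 = 0 + j82.62 Ω
  Z2: Z = 1/(jωC) = -j/(ω·C) = 0 - j128.8 Ω
  Z3: Z = jωL = j·1.652e+04·0.02 = 0 + j330.5 Ω
  Z4: Z = 1/(jωC) = -j/(ω·C) = 0 - j6.052 Ω
  Z5: Z = jωL = j·1.652e+04·0.189 = 0 + j3123 Ω
  Z6: Z = 1/(jωC) = -j/(ω·C) = 0 - j2.564 Ω
Step 3 — Ladder network (open output): work backward from the far end, alternating series and parallel combinations. Z_in = 0 - j130.9 Ω = 130.9∠-90.0° Ω.
Step 4 — Source phasor: V = 48∠90.0° V = 0 + j48 V.
Step 5 — Ohm's law: I = V / Z_total = (0 + j48) / (0 - j130.9) = -0.3668 A.
Step 6 — Convert to polar: |I| = 0.3668 A, ∠I = 180.0°.

I = 0.3668∠180.0° A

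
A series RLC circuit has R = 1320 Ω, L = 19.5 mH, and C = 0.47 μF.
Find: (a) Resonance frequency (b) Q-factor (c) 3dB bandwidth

Step 1 — Resonance: ω₀ = 1/√(LC) = 1/√(0.0195·4.7e-07) = 1.045e+04 rad/s.
Step 2 — f₀ = ω₀/(2π) = 1662 Hz.
Step 3 — Series Q: Q = ω₀L/R = 1.045e+04·0.0195/1320 = 0.1543.
Step 4 — Bandwidth: Δω = ω₀/Q = 6.769e+04 rad/s; BW = Δω/(2π) = 1.077e+04 Hz.

(a) f₀ = 1662 Hz  (b) Q = 0.1543  (c) BW = 1.077e+04 Hz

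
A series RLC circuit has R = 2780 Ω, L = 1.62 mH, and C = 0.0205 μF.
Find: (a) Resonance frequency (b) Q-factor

Step 1 — Resonance condition Im(Z)=0 gives ω₀ = 1/√(LC).
Step 2 — ω₀ = 1/√(0.00162·2.05e-08) = 1.735e+05 rad/s.
Step 3 — f₀ = ω₀/(2π) = 2.762e+04 Hz.
Step 4 — Series Q: Q = ω₀L/R = 1.735e+05·0.00162/2780 = 0.1011.

(a) f₀ = 2.762e+04 Hz  (b) Q = 0.1011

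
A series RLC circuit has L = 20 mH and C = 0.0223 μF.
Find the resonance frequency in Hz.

Step 1 — Resonance condition Im(Z)=0 gives ω₀ = 1/√(LC).
Step 2 — ω₀ = 1/√(0.02·2.23e-08) = 4.735e+04 rad/s.
Step 3 — f₀ = ω₀/(2π) = 7536 Hz.

f₀ = 7536 Hz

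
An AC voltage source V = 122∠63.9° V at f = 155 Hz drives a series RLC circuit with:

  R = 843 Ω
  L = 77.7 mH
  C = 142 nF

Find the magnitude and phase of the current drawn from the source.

Step 1 — Angular frequency: ω = 2π·f = 2π·155 = 973.9 rad/s.
Step 2 — Component impedances:
  R: Z = R = 843 Ω
  L: Z = jωL = j·973.9·0.0777 = 0 + j75.67 Ω
  C: Z = 1/(jωC) = -j/(ω·C) = 0 - j7231 Ω
Step 3 — Series combination: Z_total = R + L + C = 843 - j7155 Ω = 7205∠-83.3° Ω.
Step 4 — Source phasor: V = 122∠63.9° V = 53.67 + j109.6 V.
Step 5 — Ohm's law: I = V / Z_total = (53.67 + j109.6) / (843 - j7155) = -0.01423 + j0.009178 A.
Step 6 — Convert to polar: |I| = 0.01693 A, ∠I = 147.2°.

I = 0.01693∠147.2° A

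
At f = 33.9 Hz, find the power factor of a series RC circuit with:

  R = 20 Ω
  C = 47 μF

Step 1 — Angular frequency: ω = 2π·f = 2π·33.9 = 213 rad/s.
Step 2 — Component impedances:
  R: Z = R = 20 Ω
  C: Z = 1/(jωC) = -j/(ω·C) = 0 - j99.89 Ω
Step 3 — Series combination: Z_total = R + C = 20 - j99.89 Ω = 101.9∠-78.7° Ω.
Step 4 — Power factor: PF = cos(φ) = Re(Z)/|Z| = 20/101.9 = 0.1963.
Step 5 — Type: Im(Z) = -99.89 ⇒ leading (phase φ = -78.7°).

PF = 0.1963 (leading, φ = -78.7°)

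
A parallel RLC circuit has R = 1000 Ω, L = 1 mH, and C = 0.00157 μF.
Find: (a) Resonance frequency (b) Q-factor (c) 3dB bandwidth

Step 1 — Resonance: ω₀ = 1/√(LC) = 1/√(0.001·1.57e-09) = 7.981e+05 rad/s.
Step 2 — f₀ = ω₀/(2π) = 1.27e+05 Hz.
Step 3 — Parallel Q: Q = R/(ω₀L) = 1000/(7.981e+05·0.001) = 1.253.
Step 4 — Bandwidth: Δω = ω₀/Q = 6.369e+05 rad/s; BW = Δω/(2π) = 1.014e+05 Hz.

(a) f₀ = 1.27e+05 Hz  (b) Q = 1.253  (c) BW = 1.014e+05 Hz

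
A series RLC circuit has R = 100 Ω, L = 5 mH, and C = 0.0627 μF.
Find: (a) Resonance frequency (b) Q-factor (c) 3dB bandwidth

Step 1 — Resonance condition Im(Z)=0 gives ω₀ = 1/√(LC).
Step 2 — ω₀ = 1/√(0.005·6.27e-08) = 5.648e+04 rad/s.
Step 3 — f₀ = ω₀/(2π) = 8989 Hz.
Step 4 — Series Q: Q = ω₀L/R = 5.648e+04·0.005/100 = 2.824.
Step 5 — 3dB bandwidth: Δω = ω₀/Q = 2e+04 rad/s; BW = Δω/(2π) = 3183 Hz.

(a) f₀ = 8989 Hz  (b) Q = 2.824  (c) BW = 3183 Hz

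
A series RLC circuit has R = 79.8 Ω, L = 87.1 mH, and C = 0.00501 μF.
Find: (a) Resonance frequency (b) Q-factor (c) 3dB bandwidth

Step 1 — Resonance condition Im(Z)=0 gives ω₀ = 1/√(LC).
Step 2 — ω₀ = 1/√(0.0871·5.01e-09) = 4.787e+04 rad/s.
Step 3 — f₀ = ω₀/(2π) = 7619 Hz.
Step 4 — Series Q: Q = ω₀L/R = 4.787e+04·0.0871/79.8 = 52.25.
Step 5 — 3dB bandwidth: Δω = ω₀/Q = 916.2 rad/s; BW = Δω/(2π) = 145.8 Hz.

(a) f₀ = 7619 Hz  (b) Q = 52.25  (c) BW = 145.8 Hz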